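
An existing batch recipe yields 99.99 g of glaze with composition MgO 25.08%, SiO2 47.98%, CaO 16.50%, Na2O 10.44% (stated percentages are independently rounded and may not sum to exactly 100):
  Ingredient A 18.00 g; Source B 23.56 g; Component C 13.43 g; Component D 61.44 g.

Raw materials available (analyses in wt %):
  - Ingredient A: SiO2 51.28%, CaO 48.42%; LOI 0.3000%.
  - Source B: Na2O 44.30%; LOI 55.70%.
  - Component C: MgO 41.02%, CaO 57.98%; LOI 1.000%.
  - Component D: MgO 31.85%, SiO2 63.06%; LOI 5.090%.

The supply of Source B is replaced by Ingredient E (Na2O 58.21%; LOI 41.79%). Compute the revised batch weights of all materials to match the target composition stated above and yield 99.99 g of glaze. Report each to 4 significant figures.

Revised batch per 99.99 g glaze:
  Ingredient A: 18.00 g
  Ingredient E: 17.93 g
  Component C: 13.43 g
  Component D: 61.44 g
Total batch = 110.8 g; LOI loss = 10.81 g

All arithmetic holds full precision throughout; in-progress results are shown (rounded to 4 significant digits) in the working; each reported figure takes just one rounding. All derived quantities, including the totals, LOI, the four compositions, yield, net glass mass, are computed from the weighed amounts on 99.99 g of glass at exact precision, as written in question or answer.
The oxide mass targets at 99.99 g glaze:
  MgO: 25.08% × 99.99 = 25.08 g
  SiO2: 47.98% × 99.99 = 47.98 g
  CaO: 16.50% × 99.99 = 16.50 g
  Na2O: 10.44% × 99.99 = 10.44 g
Mass-balance tally per oxide with the batch weights as given, versus the basis set out (each sum matches its target mass once rounding is allowed for):
  MgO: 13.43·0.4102 + 61.44·0.3185 = 25.08 g (target 25.08 g)
  SiO2: 18.00·0.5128 + 61.44·0.6306 = 47.97 g (target 47.98 g)
  CaO: 18.00·0.4842 + 13.43·0.5798 = 16.50 g (target 16.50 g)
  Na2O: 17.93·0.5821 = 10.44 g (target 10.44 g)
Consistency of the glass mass: total batch − LOI = 99.99 g (targets for the oxides total 99.99 g; basis as stated: 99.99 g — a pure rounding effect).
Batch grand total — Σ batch = 110.8 g; loss to ignition Σ batch·LOI = 10.81 g; glass ÷ batch gives a yield of 90.24%.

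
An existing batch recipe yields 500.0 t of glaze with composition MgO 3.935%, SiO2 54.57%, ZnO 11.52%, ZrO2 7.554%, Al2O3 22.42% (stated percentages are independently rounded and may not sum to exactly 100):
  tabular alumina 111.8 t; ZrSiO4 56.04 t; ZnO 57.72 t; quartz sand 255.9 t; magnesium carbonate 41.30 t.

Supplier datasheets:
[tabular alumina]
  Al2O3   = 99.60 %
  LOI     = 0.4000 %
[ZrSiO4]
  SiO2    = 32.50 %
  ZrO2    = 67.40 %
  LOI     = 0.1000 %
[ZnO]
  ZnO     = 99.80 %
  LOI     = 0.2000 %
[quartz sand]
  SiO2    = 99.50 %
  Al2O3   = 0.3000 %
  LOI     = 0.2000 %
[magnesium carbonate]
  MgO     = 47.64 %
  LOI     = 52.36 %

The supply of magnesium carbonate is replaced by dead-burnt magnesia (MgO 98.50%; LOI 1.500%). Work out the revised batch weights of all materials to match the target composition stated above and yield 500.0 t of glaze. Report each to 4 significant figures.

Revised batch per 500.0 t glaze:
  tabular alumina: 111.8 t
  ZrSiO4: 56.04 t
  ZnO: 57.72 t
  quartz sand: 255.9 t
  dead-burnt magnesia: 19.97 t
Total batch = 501.4 t; LOI loss = 1.430 t

Values along the way are displayed (rounded to 4 significant digits) when written out. Each numeric step keeps full precision all the way through; each reported number takes exactly one rounding — all derived quantities (the yield, net glass mass, five oxide percentages, ignition loss, the totals) are recomputed at full precision using the weight values at 500.0 t of glass as they appear in the problem or the answer.
Target oxide masses per 500.0 t glaze:
  MgO: 3.935% × 500.0 = 19.68 t
  SiO2: 54.57% × 500.0 = 272.8 t
  ZnO: 11.52% × 500.0 = 57.60 t
  ZrO2: 7.554% × 500.0 = 37.77 t
  Al2O3: 22.42% × 500.0 = 112.1 t
Per-oxide balance check given the weights on record, on the stated basis (delivered sums recover each target within answer rounding):
  MgO: 19.97·0.9850 = 19.67 t (target 19.68 t)
  SiO2: 56.04·0.3250 + 255.9·0.9950 = 272.8 t (target 272.8 t)
  ZnO: 57.72·0.9980 = 57.60 t (target 57.60 t)
  ZrO2: 56.04·0.6740 = 37.77 t (target 37.77 t)
  Al2O3: 111.8·0.9960 + 255.9·0.003000 = 112.1 t (target 112.1 t)
Glass-mass bookkeeping: Σ batch − LOI loss = 500.0 t (the targets, summed, come to 500.0 t; against the stated basis, 500.0 t — differing by rounding only).
Whole-batch sum: Σ batch = 501.4 t; Σ batch·LOI gives LOI loss = 1.430 t; yield = glass ÷ total batch = 99.71%.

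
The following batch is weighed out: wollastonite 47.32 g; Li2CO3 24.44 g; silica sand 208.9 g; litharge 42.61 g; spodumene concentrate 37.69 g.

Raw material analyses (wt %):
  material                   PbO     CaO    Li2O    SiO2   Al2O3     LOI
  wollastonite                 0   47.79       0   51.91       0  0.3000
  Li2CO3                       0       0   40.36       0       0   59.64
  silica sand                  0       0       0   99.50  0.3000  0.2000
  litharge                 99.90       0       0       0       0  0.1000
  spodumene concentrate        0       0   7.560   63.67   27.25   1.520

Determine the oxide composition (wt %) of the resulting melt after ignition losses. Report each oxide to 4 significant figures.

Glass mass = 345.2 g (batch 361.0 − LOI 15.75).
Composition: PbO 12.33%, CaO 6.551%, Li2O 3.683%, SiO2 74.28%, Al2O3 3.157%

Each numeric step runs at full float precision in every operation. Mid-chain values are shown (rounded to 4 significant digits) alongside each step — each reported result is rounded just once; all derived quantities (five oxide percentages, the yield, totals, glass mass, LOI) are carried from the weighed amounts on 345.2 g of glass at exact precision as set out in the problem or answer text.
What the batch supplies per oxide:
  PbO: 42.61·0.9990 = 42.57 g
  CaO: 47.32·0.4779 = 22.61 g
  Li2O: 24.44·0.4036 + 37.69·0.07560 = 12.71 g
  SiO2: 47.32·0.5191 + 208.9·0.9950 + 37.69·0.6367 = 256.4 g
  Al2O3: 208.9·0.003000 + 37.69·0.2725 = 10.90 g
LOI: 47.32·0.003000 + 24.44·0.5964 + 208.9·0.002000 + 42.61·0.001000 + 37.69·0.01520 = 15.75 g
The glass mass, total less LOI, = 361.0 − 15.75 = 345.2 g (matching Σ of the oxides)
each oxide over glass, ×100, is wt %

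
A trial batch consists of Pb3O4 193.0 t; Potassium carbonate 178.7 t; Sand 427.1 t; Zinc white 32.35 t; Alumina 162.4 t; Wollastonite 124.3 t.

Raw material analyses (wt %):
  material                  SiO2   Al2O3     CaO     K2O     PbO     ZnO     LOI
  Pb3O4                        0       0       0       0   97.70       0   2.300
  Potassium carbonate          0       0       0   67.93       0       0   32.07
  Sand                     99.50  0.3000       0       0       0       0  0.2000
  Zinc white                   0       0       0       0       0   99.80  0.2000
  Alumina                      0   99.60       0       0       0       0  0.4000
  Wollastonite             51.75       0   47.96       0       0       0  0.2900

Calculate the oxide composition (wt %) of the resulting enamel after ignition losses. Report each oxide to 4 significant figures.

Glass mass = 1054 t (batch 1118 − LOI 63.68).
Composition: SiO2 46.41%, Al2O3 15.47%, CaO 5.655%, K2O 11.52%, PbO 17.89%, ZnO 3.063%

The intermediate values appear (rounded to four significant figures) between the steps — each numeric step holds full float precision end to end; each reported figure undergoes a single rounding. The derived quantities, including totals, ignition loss, yield, net glass mass, six oxide percentages, are rebuilt from the weighed amounts at 1054 t of glass in exact precision, exactly as printed in either problem or answer.
Per-oxide mass from batch:
  SiO2: 427.1·0.9950 + 124.3·0.5175 = 489.3 t
  Al2O3: 427.1·0.003000 + 162.4·0.9960 = 163.0 t
  CaO: 124.3·0.4796 = 59.61 t
  K2O: 178.7·0.6793 = 121.4 t
  PbO: 193.0·0.9770 = 188.6 t
  ZnO: 32.35·0.9980 = 32.29 t
LOI: 193.0·0.02300 + 178.7·0.3207 + 427.1·0.002000 + 32.35·0.002000 + 162.4·0.004000 + 124.3·0.002900 = 63.68 t
The glass mass, total less LOI, = 1118 − 63.68 = 1054 t (consistent with Σ oxide mass)
percent share: oxide ÷ glass, ×100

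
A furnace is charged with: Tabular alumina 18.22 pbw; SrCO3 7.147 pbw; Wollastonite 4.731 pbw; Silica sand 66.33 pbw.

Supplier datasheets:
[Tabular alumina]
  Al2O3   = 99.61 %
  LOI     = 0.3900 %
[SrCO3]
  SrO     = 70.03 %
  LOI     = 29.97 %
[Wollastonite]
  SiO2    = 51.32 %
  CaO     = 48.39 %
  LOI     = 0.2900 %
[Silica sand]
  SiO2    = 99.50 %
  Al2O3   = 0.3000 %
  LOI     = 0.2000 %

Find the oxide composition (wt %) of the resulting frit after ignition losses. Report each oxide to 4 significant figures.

Glass mass = 94.07 pbw (batch 96.43 − LOI 2.359).
Composition: SiO2 72.74%, Al2O3 19.50%, CaO 2.434%, SrO 5.321%

Working values are shown (rounded to four significant digits) within the worked lines. All internal work holds exact precision end to end. Each reported value is rounded exactly once; all derived quantities are re-derived in exact precision (ignition loss, net glass mass, totals, the four compositions, the yield) from the batch weights on 94.07 pbw of glass, as written in the problem or the answer.
Delivered oxide masses:
  SiO2: 4.731·0.5132 + 66.33·0.9950 = 68.43 pbw
  Al2O3: 18.22·0.9961 + 66.33·0.003000 = 18.35 pbw
  CaO: 4.731·0.4839 = 2.289 pbw
  SrO: 7.147·0.7003 = 5.005 pbw
LOI: 18.22·0.003900 + 7.147·0.2997 + 4.731·0.002900 + 66.33·0.002000 = 2.359 pbw
Net of LOI, the glass mass = 96.43 − 2.359 = 94.07 pbw (equal to the oxide-mass sum)
percent by weight: oxide/glass ×100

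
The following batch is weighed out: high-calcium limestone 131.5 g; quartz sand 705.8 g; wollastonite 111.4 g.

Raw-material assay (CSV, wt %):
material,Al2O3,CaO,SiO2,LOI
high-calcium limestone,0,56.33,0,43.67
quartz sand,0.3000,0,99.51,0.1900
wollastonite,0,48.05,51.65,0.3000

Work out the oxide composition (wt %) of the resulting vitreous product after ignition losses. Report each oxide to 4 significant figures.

Values along the way are printed (rounded to four significant digits) across the worked steps; every computation holds full float precision in all steps — each reported value undergoes a single rounding. The derived quantities are carried at exact precision (glass mass, the yield, the three compositions, the totals, LOI) using the weight values at 889.6 g of glass, exactly as shown in the problem or the answer.
Mass of each oxide from the mix:
  Al2O3: 705.8·0.003000 = 2.117 g
  CaO: 131.5·0.5633 + 111.4·0.4805 = 127.6 g
  SiO2: 705.8·0.9951 + 111.4·0.5165 = 759.9 g
LOI: 131.5·0.4367 + 705.8·0.001900 + 111.4·0.003000 = 59.10 g
Resulting glass, batch − LOI: 948.7 − 59.10 = 889.6 g (= Σ oxide masses)
wt %: oxide over glass, times 100

Glass mass = 889.6 g (batch 948.7 − LOI 59.10).
Composition: Al2O3 0.2380%, CaO 14.34%, SiO2 85.42%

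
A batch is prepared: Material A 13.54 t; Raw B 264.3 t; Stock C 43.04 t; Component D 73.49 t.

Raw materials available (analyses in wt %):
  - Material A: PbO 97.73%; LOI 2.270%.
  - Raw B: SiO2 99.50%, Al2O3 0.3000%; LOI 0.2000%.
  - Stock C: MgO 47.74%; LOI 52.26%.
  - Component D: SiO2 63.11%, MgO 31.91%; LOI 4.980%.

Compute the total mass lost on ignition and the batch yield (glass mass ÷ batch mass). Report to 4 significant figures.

LOI loss = 26.99 t; glass = 367.4 t; yield = 93.16%

All internal work maintains full float precision through every step. Working values are shown, rounded to four significant figures, across the worked steps; exactly one rounding goes into each reported number. The derived quantities, which include the four compositions, LOI, the totals, yield, net glass mass, are re-derived at full precision, as quoted within question or answer, starting from the weights at 367.4 t of glass.
Loss on ignition, line by line:
  Material A: 13.54 × 0.02270 = 0.3074 t
  Raw B: 264.3 × 0.002000 = 0.5286 t
  Stock C: 43.04 × 0.5226 = 22.49 t
  Component D: 73.49 × 0.04980 = 3.660 t
Total LOI = 26.99 t
Glass = batch − LOI = 394.4 − 26.99 = 367.4 t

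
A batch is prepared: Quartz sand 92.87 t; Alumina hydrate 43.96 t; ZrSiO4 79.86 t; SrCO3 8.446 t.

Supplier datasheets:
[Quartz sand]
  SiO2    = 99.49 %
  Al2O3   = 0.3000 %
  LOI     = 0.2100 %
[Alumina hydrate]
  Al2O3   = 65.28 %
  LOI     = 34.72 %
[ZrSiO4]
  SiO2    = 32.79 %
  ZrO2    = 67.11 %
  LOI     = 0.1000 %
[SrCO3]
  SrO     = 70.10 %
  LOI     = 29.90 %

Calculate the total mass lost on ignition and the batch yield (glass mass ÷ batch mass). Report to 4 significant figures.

In-progress results are displayed rounded to 4 significant figures as written. All internal work maintains full precision from first step to last. Every reported value is rounded once only — the derived quantities are computed in full float precision (totals, ignition loss, glass mass, four oxide percentages, yield) using the weight values on 207.1 t of glass exactly as printed in the problem or the answer.
LOI of each material in turn:
  Quartz sand: 92.87 × 0.002100 = 0.1950 t
  Alumina hydrate: 43.96 × 0.3472 = 15.26 t
  ZrSiO4: 79.86 × 0.001000 = 0.07986 t
  SrCO3: 8.446 × 0.2990 = 2.525 t
Total LOI = 18.06 t
Glass = batch − LOI = 225.1 − 18.06 = 207.1 t

LOI loss = 18.06 t; glass = 207.1 t; yield = 91.98%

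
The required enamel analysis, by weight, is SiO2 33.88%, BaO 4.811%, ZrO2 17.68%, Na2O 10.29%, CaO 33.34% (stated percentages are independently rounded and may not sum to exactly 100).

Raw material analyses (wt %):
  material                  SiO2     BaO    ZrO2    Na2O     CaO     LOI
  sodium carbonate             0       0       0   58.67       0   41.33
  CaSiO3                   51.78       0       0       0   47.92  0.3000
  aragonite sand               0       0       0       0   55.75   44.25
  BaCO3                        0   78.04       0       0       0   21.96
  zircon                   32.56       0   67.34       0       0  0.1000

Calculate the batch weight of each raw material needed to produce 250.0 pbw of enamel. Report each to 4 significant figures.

Batch per 250.0 pbw enamel:
  sodium carbonate: 43.85 pbw
  CaSiO3: 122.3 pbw
  aragonite sand: 44.38 pbw
  BaCO3: 15.41 pbw
  zircon: 65.64 pbw
Total batch = 291.6 pbw; LOI loss = 41.58 pbw; yield = 85.74%

The working math keeps full float precision from first step to last. In-progress results are printed, rounded to four significant figures, within the worked lines. Each reported number is rounded exactly once. The derived quantities are recomputed from the weighed amounts for 250.0 pbw of glass at exact precision (net glass mass, ignition loss, five oxide percentages, totals, the yield), precisely as stated by the problem or the answer.
Target oxide masses per 250.0 pbw enamel:
  SiO2: 33.88% × 250.0 = 84.70 pbw
  BaO: 4.811% × 250.0 = 12.03 pbw
  ZrO2: 17.68% × 250.0 = 44.20 pbw
  Na2O: 10.29% × 250.0 = 25.72 pbw
  CaO: 33.34% × 250.0 = 83.35 pbw
Balance tally, oxide-wise, working from each reported weight, for the quoted basis mass (each sum matches its target mass net of answer rounding effects):
  SiO2: 122.3·0.5178 + 65.64·0.3256 = 84.70 pbw (target 84.70 pbw)
  BaO: 15.41·0.7804 = 12.03 pbw (target 12.03 pbw)
  ZrO2: 65.64·0.6734 = 44.20 pbw (target 44.20 pbw)
  Na2O: 43.85·0.5867 = 25.73 pbw (target 25.72 pbw)
  CaO: 122.3·0.4792 + 44.38·0.5575 = 83.35 pbw (target 83.35 pbw)
Consistency of the glass mass: whole batch net of LOI = 250.0 pbw (per-oxide target masses sum to 250.0 pbw; with the basis standing at 250.0 pbw — any gap is answer rounding).
Summing the batch: Σ batch = 291.6 pbw; loss to ignition Σ batch·LOI = 41.58 pbw; yield = glass ÷ total batch = 85.74%.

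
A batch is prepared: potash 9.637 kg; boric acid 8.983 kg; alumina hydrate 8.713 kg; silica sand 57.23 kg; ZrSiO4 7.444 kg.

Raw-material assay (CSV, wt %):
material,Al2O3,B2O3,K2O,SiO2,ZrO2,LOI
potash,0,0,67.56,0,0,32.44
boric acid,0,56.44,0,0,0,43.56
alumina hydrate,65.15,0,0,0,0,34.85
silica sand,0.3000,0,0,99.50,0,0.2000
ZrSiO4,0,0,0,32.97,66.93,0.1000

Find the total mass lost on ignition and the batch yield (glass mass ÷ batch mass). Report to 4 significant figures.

Each numeric step runs at exact precision through every step. Intermediates are displayed rounded off to 4 significant figures as written; exactly one rounding goes into each reported value — derived quantities, which include the five compositions, glass mass, totals, LOI, yield, are re-derived at full float precision, as quoted within problem or answer, from the weighed amounts on 81.81 kg of glass.
Loss on ignition, line by line:
  potash: 9.637 × 0.3244 = 3.126 kg
  boric acid: 8.983 × 0.4356 = 3.913 kg
  alumina hydrate: 8.713 × 0.3485 = 3.036 kg
  silica sand: 57.23 × 0.002000 = 0.1145 kg
  ZrSiO4: 7.444 × 0.001000 = 0.007444 kg
Total LOI = 10.20 kg
Glass = batch − LOI = 92.01 − 10.20 = 81.81 kg

LOI loss = 10.20 kg; glass = 81.81 kg; yield = 88.92%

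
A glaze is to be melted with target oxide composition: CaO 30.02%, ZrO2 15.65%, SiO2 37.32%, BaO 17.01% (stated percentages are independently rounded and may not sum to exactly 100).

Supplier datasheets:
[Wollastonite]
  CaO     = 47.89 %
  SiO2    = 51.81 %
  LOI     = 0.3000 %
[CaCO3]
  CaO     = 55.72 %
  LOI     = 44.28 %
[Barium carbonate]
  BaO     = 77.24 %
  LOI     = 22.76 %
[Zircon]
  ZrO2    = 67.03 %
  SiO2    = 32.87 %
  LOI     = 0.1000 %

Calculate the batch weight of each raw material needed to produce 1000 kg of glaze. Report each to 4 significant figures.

Each numeric step runs at full float precision throughout — the intermediate values are printed, rounded to 4 significant figures, as written — every reported value sees exactly one rounding; all derived quantities are recomputed at full precision (LOI, net glass mass, the totals, four oxide percentages, yield) from the batch weights on 1000 kg of glass as given in question or answer.
Target oxide masses per 1000 kg glaze:
  CaO: 30.02% × 1000 = 300.2 kg
  ZrO2: 15.65% × 1000 = 156.5 kg
  SiO2: 37.32% × 1000 = 373.2 kg
  BaO: 17.01% × 1000 = 170.1 kg
A balance pass over the oxides, per the reported batch figures, against the basis in use (every target is met by its sum exact up to rounding of places):
  CaO: 572.2·0.4789 + 46.97·0.5572 = 300.2 kg (target 300.2 kg)
  ZrO2: 233.5·0.6703 = 156.5 kg (target 156.5 kg)
  SiO2: 572.2·0.5181 + 233.5·0.3287 = 373.2 kg (target 373.2 kg)
  BaO: 220.2·0.7724 = 170.1 kg (target 170.1 kg)
Glass mass check: batch total minus LOI = 1000 kg (oxide target masses add up to 1000 kg; versus the stated basis of 1000 kg — a pure rounding effect).
Summing the batch: Σ batch = 1073 kg; the LOI term Σ batch·LOI equals 72.87 kg; as yield: glass ÷ batch → 93.21%.

Batch per 1000 kg glaze:
  Wollastonite: 572.2 kg
  CaCO3: 46.97 kg
  Barium carbonate: 220.2 kg
  Zircon: 233.5 kg
Total batch = 1073 kg; LOI loss = 72.87 kg; yield = 93.21%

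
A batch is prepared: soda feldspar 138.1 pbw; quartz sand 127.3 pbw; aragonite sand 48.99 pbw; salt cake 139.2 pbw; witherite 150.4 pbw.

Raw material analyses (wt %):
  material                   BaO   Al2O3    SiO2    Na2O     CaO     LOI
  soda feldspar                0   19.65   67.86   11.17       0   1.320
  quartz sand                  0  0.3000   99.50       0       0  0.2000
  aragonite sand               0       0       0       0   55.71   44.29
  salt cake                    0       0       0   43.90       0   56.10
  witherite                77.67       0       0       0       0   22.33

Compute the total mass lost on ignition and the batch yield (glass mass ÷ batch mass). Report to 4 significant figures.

The working math runs at full float precision from start to finish; values along the way are displayed with 4-significant-digit rounding on the page. Every reported number is rounded once only. All derived quantities are rebuilt at exact precision (totals, yield, glass mass, five oxide percentages, ignition loss) from the batch weights at 468.5 pbw of glass, exactly as shown in the problem or the answer.
Material-by-material LOI:
  soda feldspar: 138.1 × 0.01320 = 1.823 pbw
  quartz sand: 127.3 × 0.002000 = 0.2546 pbw
  aragonite sand: 48.99 × 0.4429 = 21.70 pbw
  salt cake: 139.2 × 0.5610 = 78.09 pbw
  witherite: 150.4 × 0.2233 = 33.58 pbw
Total LOI = 135.5 pbw
Glass = batch − LOI = 604.0 − 135.5 = 468.5 pbw

LOI loss = 135.5 pbw; glass = 468.5 pbw; yield = 77.57%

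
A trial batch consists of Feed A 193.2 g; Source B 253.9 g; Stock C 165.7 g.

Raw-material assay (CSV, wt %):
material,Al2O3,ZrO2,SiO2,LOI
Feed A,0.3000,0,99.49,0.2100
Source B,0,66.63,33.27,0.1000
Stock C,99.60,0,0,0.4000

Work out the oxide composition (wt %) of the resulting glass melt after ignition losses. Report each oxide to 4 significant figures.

Values along the way appear, with 4-significant-figure rounding, alongside each step. All internal work carries full float precision all the way through — exactly one rounding is applied to each reported value; all derived quantities (ignition loss, yield, the totals, net glass mass, three oxide percentages) are re-derived from the weighed amounts per 611.5 g of glass at full float precision, as quoted within the problem or the answer.
Per-oxide mass from batch:
  Al2O3: 193.2·0.003000 + 165.7·0.9960 = 165.6 g
  ZrO2: 253.9·0.6663 = 169.2 g
  SiO2: 193.2·0.9949 + 253.9·0.3327 = 276.7 g
LOI: 193.2·0.002100 + 253.9·0.001000 + 165.7·0.004000 = 1.322 g
Glass mass = batch − LOI = 612.8 − 1.322 = 611.5 g (matching Σ of the oxides)
each oxide over glass, ×100, is wt %

Glass mass = 611.5 g (batch 612.8 − LOI 1.322).
Composition: Al2O3 27.08%, ZrO2 27.67%, SiO2 45.25%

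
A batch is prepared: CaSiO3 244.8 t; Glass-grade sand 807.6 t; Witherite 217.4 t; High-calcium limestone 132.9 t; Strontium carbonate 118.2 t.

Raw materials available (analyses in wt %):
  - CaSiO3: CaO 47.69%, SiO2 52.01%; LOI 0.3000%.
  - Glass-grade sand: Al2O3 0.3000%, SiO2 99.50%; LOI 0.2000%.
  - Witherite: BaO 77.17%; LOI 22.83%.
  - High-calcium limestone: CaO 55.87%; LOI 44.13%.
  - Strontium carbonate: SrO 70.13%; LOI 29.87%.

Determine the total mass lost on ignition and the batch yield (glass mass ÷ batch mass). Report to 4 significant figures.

LOI loss = 145.9 t; glass = 1375 t; yield = 90.40%

The working math maintains full precision from first step to last. Working values are displayed (rounded to 4 significant digits) across the worked steps — every reported figure undergoes a single rounding; all derived quantities are computed at full precision (glass mass, the five compositions, totals, the yield, ignition loss) using the weight values per 1375 t of glass exactly as printed in either problem or answer.
Per-material ignition loss:
  CaSiO3: 244.8 × 0.003000 = 0.7344 t
  Glass-grade sand: 807.6 × 0.002000 = 1.615 t
  Witherite: 217.4 × 0.2283 = 49.63 t
  High-calcium limestone: 132.9 × 0.4413 = 58.65 t
  Strontium carbonate: 118.2 × 0.2987 = 35.31 t
Total LOI = 145.9 t
Glass = batch − LOI = 1521 − 145.9 = 1375 t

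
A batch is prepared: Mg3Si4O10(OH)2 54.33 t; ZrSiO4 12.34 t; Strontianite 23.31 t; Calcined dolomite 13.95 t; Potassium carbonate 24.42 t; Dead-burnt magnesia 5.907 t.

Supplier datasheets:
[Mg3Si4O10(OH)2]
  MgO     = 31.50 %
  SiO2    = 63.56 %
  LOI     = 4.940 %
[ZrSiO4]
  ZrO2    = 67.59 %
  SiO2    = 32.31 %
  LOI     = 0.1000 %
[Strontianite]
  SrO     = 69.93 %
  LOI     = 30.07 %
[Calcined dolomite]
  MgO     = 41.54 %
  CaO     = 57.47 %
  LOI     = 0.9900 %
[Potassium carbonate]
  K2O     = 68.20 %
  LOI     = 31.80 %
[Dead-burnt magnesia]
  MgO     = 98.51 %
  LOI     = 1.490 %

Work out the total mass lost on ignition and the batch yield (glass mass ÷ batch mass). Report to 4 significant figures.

Each numeric step keeps full precision from first step to last. Values along the way are printed, with 4-significant-figure rounding, on the page. Each reported number is rounded only once — the derived quantities are computed in full precision (totals, LOI, the six compositions, net glass mass, yield) using the weight values at 116.6 t of glass exactly as printed in problem or answer.
Per-material ignition loss:
  Mg3Si4O10(OH)2: 54.33 × 0.04940 = 2.684 t
  ZrSiO4: 12.34 × 0.001000 = 0.01234 t
  Strontianite: 23.31 × 0.3007 = 7.009 t
  Calcined dolomite: 13.95 × 0.009900 = 0.1381 t
  Potassium carbonate: 24.42 × 0.3180 = 7.766 t
  Dead-burnt magnesia: 5.907 × 0.01490 = 0.08801 t
Total LOI = 17.70 t
Glass = batch − LOI = 134.3 − 17.70 = 116.6 t

LOI loss = 17.70 t; glass = 116.6 t; yield = 86.82%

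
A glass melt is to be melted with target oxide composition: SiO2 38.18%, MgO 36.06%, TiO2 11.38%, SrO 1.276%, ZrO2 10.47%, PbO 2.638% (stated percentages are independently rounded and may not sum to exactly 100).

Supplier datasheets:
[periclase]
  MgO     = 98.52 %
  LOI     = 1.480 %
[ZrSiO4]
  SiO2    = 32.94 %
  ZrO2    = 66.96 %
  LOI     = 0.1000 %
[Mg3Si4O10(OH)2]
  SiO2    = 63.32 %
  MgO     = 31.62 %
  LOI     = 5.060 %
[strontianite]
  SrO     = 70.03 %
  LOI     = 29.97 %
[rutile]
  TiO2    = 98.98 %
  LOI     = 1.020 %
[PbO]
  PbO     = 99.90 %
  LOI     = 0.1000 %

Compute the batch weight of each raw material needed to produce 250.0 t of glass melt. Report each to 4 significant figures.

Batch per 250.0 t glass melt:
  periclase: 49.65 t
  ZrSiO4: 39.09 t
  Mg3Si4O10(OH)2: 130.4 t
  strontianite: 4.555 t
  rutile: 28.74 t
  PbO: 6.602 t
Total batch = 259.0 t; LOI loss = 9.037 t; yield = 96.51%

Every computation carries full precision from first step to last. In-progress results are shown, rounded to 4 significant figures, on the page; a single rounding yields every reported number; all derived quantities (yield, the six compositions, totals, ignition loss, net glass mass) are rebuilt from the batch weights for 250.0 t of glass at full float precision, as quoted within the problem or answer text.
Target oxide masses per 250.0 t glass melt:
  SiO2: 38.18% × 250.0 = 95.45 t
  MgO: 36.06% × 250.0 = 90.15 t
  TiO2: 11.38% × 250.0 = 28.45 t
  SrO: 1.276% × 250.0 = 3.190 t
  ZrO2: 10.47% × 250.0 = 26.18 t
  PbO: 2.638% × 250.0 = 6.595 t
A balance pass over the oxides, given the weights on record, versus the basis set out (oxide sums agree with the targets once rounding is allowed for):
  SiO2: 39.09·0.3294 + 130.4·0.6332 = 95.45 t (target 95.45 t)
  MgO: 49.65·0.9852 + 130.4·0.3162 = 90.15 t (target 90.15 t)
  TiO2: 28.74·0.9898 = 28.45 t (target 28.45 t)
  SrO: 4.555·0.7003 = 3.190 t (target 3.190 t)
  ZrO2: 39.09·0.6696 = 26.17 t (target 26.18 t)
  PbO: 6.602·0.9990 = 6.595 t (target 6.595 t)
Glass-mass closure: whole batch net of LOI = 250.0 t (oxide target masses add up to 250.0 t; the stated basis being 250.0 t — deltas are rounding alone).
Whole-batch sum: Σ batch = 259.0 t; LOI loss = Σ batch·LOI = 9.037 t; glass ÷ batch gives a yield of 96.51%.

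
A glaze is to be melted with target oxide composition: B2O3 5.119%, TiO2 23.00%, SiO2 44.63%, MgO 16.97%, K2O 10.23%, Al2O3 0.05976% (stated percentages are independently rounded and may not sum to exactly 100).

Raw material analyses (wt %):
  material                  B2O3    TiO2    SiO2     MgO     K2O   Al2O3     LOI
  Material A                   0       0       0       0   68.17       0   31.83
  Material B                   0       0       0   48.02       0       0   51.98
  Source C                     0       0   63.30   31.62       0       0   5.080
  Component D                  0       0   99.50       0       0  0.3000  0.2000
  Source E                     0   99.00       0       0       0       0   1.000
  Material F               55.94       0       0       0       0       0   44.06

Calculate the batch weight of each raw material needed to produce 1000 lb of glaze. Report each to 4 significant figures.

Full float precision is carried from start to finish. Mid-chain values are displayed rounded to four significant digits in the printout. Each reported value takes a single rounding — the derived quantities (the yield, the six compositions, ignition loss, the totals, glass mass) are carried in full float precision using the weight values for 1000 lb of glass as written in the question or the answer.
Target oxide masses per 1000 lb glaze:
  B2O3: 5.119% × 1000 = 51.19 lb
  TiO2: 23.00% × 1000 = 230.0 lb
  SiO2: 44.63% × 1000 = 446.3 lb
  MgO: 16.97% × 1000 = 169.7 lb
  K2O: 10.23% × 1000 = 102.3 lb
  Al2O3: 0.05976% × 1000 = 0.5976 lb
Per-oxide balance check per the reported batch figures, on the stated basis (sums match the target masses up to rounding of the answer):
  B2O3: 91.51·0.5594 = 51.19 lb (target 51.19 lb)
  TiO2: 232.3·0.9900 = 230.0 lb (target 230.0 lb)
  SiO2: 391.9·0.6330 + 199.2·0.9950 = 446.3 lb (target 446.3 lb)
  MgO: 95.31·0.4802 + 391.9·0.3162 = 169.7 lb (target 169.7 lb)
  K2O: 150.1·0.6817 = 102.3 lb (target 102.3 lb)
  Al2O3: 199.2·0.003000 = 0.5976 lb (target 0.5976 lb)
Mass balance on the glass: total batch − LOI = 1000 lb (summing oxide targets gives 1000 lb; basis as stated: 1000 lb — gaps are rounding artifacts).
Total batch = Σ batch = 1160 lb; LOI loss = Σ batch·LOI = 160.3 lb; yield: glass divided by total = 86.19%.

Batch per 1000 lb glaze:
  Material A: 150.1 lb
  Material B: 95.31 lb
  Source C: 391.9 lb
  Component D: 199.2 lb
  Source E: 232.3 lb
  Material F: 91.51 lb
Total batch = 1160 lb; LOI loss = 160.3 lb; yield = 86.19%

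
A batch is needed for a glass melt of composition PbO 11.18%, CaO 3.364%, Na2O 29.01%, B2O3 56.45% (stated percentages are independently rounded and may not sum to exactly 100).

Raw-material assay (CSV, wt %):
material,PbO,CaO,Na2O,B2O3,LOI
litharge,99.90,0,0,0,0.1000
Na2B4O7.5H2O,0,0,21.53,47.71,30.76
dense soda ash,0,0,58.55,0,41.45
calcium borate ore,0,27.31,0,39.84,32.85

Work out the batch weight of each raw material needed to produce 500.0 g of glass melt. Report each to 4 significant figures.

Rounding to four significant digits governs each working value as printed — all arithmetic holds exact precision at each step; every reported figure takes exactly one rounding; the derived quantities, including the yield, the totals, the four compositions, glass mass, LOI, are computed starting from the weights per 500.0 g of glass at full float precision as quoted within the problem or answer text.
Target oxide masses per 500.0 g glass melt:
  PbO: 11.18% × 500.0 = 55.90 g
  CaO: 3.364% × 500.0 = 16.82 g
  Na2O: 29.01% × 500.0 = 145.0 g
  B2O3: 56.45% × 500.0 = 282.2 g
A balance pass over the oxides, using the reported weights, per the basis as stated (sum by sum, the targets are met net of answer rounding effects):
  PbO: 55.96·0.9990 = 55.90 g (target 55.90 g)
  CaO: 61.59·0.2731 = 16.82 g (target 16.82 g)
  Na2O: 540.2·0.2153 + 49.11·0.5855 = 145.1 g (target 145.0 g)
  B2O3: 540.2·0.4771 + 61.59·0.3984 = 282.3 g (target 282.2 g)
Glass-mass closure: Σ batch − LOI loss = 500.1 g (the Σ of target masses is 500.0 g; with the basis standing at 500.0 g — gaps are rounding artifacts).
Total batch = Σ batch = 706.9 g; the LOI term Σ batch·LOI equals 206.8 g; glass ÷ batch gives a yield of 70.74%.

Batch per 500.0 g glass melt:
  litharge: 55.96 g
  Na2B4O7.5H2O: 540.2 g
  dense soda ash: 49.11 g
  calcium borate ore: 61.59 g
Total batch = 706.9 g; LOI loss = 206.8 g; yield = 70.74%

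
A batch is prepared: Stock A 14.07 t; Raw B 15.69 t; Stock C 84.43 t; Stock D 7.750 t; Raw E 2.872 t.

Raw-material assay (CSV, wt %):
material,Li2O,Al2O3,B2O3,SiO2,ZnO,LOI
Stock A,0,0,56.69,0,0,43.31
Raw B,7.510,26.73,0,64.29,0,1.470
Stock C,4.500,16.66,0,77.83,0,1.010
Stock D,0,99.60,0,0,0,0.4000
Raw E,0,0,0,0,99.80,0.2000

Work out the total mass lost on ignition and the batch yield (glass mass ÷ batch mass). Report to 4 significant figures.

LOI loss = 7.214 t; glass = 117.6 t; yield = 94.22%

The intermediate values are printed rounded to four significant digits across the worked steps; full float precision is kept in all steps; every reported number undergoes a single rounding; all derived quantities (net glass mass, ignition loss, yield, totals, five oxide percentages) are re-derived in exact precision using the weight values at 117.6 t of glass exactly as printed in question or answer.
Per-material ignition loss:
  Stock A: 14.07 × 0.4331 = 6.094 t
  Raw B: 15.69 × 0.01470 = 0.2306 t
  Stock C: 84.43 × 0.01010 = 0.8527 t
  Stock D: 7.750 × 0.004000 = 0.03100 t
  Raw E: 2.872 × 0.002000 = 0.005744 t
Total LOI = 7.214 t
Glass = batch − LOI = 124.8 − 7.214 = 117.6 t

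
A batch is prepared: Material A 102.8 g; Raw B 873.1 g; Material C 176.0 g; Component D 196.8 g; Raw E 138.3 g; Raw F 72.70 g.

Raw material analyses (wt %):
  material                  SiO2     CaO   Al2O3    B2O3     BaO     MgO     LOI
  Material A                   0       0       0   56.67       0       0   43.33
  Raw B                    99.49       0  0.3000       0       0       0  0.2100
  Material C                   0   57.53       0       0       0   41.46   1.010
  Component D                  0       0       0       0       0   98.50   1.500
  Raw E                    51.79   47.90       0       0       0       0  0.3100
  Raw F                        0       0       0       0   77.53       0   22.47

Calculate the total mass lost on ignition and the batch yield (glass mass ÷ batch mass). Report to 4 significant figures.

LOI loss = 67.87 g; glass = 1492 g; yield = 95.65%

All internal work carries full precision through every step; working values are printed rounded off to 4 significant digits on the page; each reported result is rounded exactly once. All derived quantities are carried starting from the weights on 1492 g of glass at exact precision (yield, totals, the six compositions, net glass mass, LOI), as set out in problem or answer.
LOI of each material in turn:
  Material A: 102.8 × 0.4333 = 44.54 g
  Raw B: 873.1 × 0.002100 = 1.834 g
  Material C: 176.0 × 0.01010 = 1.778 g
  Component D: 196.8 × 0.01500 = 2.952 g
  Raw E: 138.3 × 0.003100 = 0.4287 g
  Raw F: 72.70 × 0.2247 = 16.34 g
Total LOI = 67.87 g
Glass = batch − LOI = 1560 − 67.87 = 1492 g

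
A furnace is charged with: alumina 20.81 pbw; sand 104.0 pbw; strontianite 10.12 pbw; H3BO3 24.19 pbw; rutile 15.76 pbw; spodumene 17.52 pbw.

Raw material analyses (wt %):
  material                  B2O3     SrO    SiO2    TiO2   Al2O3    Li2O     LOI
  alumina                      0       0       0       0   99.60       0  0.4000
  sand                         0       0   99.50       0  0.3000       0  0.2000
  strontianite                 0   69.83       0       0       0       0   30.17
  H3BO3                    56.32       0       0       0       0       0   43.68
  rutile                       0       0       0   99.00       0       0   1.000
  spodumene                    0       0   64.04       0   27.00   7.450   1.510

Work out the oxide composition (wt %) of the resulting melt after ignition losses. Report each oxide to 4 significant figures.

Intermediates are shown rounded to 4 significant digits when written out — all internal work keeps exact precision at all times. Every reported value is rounded just once; all derived quantities (net glass mass, the yield, six oxide percentages, the totals, ignition loss) are rebuilt from the weighed amounts per 178.1 pbw of glass in full precision, as they appear in problem or answer.
What the batch supplies per oxide:
  B2O3: 24.19·0.5632 = 13.62 pbw
  SrO: 10.12·0.6983 = 7.067 pbw
  SiO2: 104.0·0.9950 + 17.52·0.6404 = 114.7 pbw
  TiO2: 15.76·0.9900 = 15.60 pbw
  Al2O3: 20.81·0.9960 + 104.0·0.003000 + 17.52·0.2700 = 25.77 pbw
  Li2O: 17.52·0.07450 = 1.305 pbw
LOI: 20.81·0.004000 + 104.0·0.002000 + 10.12·0.3017 + 24.19·0.4368 + 15.76·0.01000 + 17.52·0.01510 = 14.33 pbw
batch − LOI leaves glass = 192.4 − 14.33 = 178.1 pbw (equal to the oxide-mass sum)
oxide / glass × 100 gives the wt %

Glass mass = 178.1 pbw (batch 192.4 − LOI 14.33).
Composition: B2O3 7.651%, SrO 3.969%, SiO2 64.41%, TiO2 8.762%, Al2O3 14.47%, Li2O 0.7330%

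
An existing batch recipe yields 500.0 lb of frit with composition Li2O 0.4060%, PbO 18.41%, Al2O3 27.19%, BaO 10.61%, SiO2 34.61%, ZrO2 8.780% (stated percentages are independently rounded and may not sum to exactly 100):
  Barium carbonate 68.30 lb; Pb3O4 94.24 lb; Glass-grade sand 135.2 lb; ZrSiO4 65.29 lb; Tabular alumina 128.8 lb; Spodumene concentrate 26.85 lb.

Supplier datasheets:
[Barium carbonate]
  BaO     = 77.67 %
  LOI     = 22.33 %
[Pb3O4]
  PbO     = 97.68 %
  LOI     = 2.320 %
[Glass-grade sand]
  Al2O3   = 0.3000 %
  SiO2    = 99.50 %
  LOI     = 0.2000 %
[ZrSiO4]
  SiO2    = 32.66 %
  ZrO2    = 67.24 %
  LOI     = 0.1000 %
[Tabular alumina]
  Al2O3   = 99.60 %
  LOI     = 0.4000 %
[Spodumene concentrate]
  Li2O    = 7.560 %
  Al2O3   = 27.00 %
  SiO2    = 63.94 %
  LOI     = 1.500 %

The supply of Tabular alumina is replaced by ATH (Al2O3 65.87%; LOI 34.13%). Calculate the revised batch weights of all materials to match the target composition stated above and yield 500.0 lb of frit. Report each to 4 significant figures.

Revised batch per 500.0 lb frit:
  Barium carbonate: 68.30 lb
  Pb3O4: 94.24 lb
  Glass-grade sand: 135.2 lb
  ZrSiO4: 65.29 lb
  ATH: 194.8 lb
  Spodumene concentrate: 26.85 lb
Total batch = 584.7 lb; LOI loss = 84.66 lb

The whole derivation runs at exact precision at each step — the intermediate values are shown, with 4-significant-figure rounding, alongside each step; each reported value takes exactly one rounding; all derived quantities are recomputed from the batch weights for 500.0 lb of glass in full precision (glass mass, yield, totals, LOI, six oxide percentages), exactly as shown in problem or answer.
Target masses of each oxide per 500.0 lb frit:
  Li2O: 0.4060% × 500.0 = 2.030 lb
  PbO: 18.41% × 500.0 = 92.05 lb
  Al2O3: 27.19% × 500.0 = 136.0 lb
  BaO: 10.61% × 500.0 = 53.05 lb
  SiO2: 34.61% × 500.0 = 173.0 lb
  ZrO2: 8.780% × 500.0 = 43.90 lb
A balance pass over the oxides, per the reported batch figures, at the basis given (oxide sums agree with the targets modulo rounding of the values):
  Li2O: 26.85·0.07560 = 2.030 lb (target 2.030 lb)
  PbO: 94.24·0.9768 = 92.05 lb (target 92.05 lb)
  Al2O3: 135.2·0.003000 + 194.8·0.6587 + 26.85·0.2700 = 136.0 lb (target 136.0 lb)
  BaO: 68.30·0.7767 = 53.05 lb (target 53.05 lb)
  SiO2: 135.2·0.9950 + 65.29·0.3266 + 26.85·0.6394 = 173.0 lb (target 173.0 lb)
  ZrO2: 65.29·0.6724 = 43.90 lb (target 43.90 lb)
Auditing the glass mass value: batch Σ − ignition loss = 500.0 lb (per-oxide target masses sum to 500.0 lb; basis as stated: 500.0 lb — any gap is answer rounding).
Total batch = Σ batch = 584.7 lb; LOI removed, Σ of batch·LOI: 84.66 lb; as yield: glass ÷ batch → 85.52%.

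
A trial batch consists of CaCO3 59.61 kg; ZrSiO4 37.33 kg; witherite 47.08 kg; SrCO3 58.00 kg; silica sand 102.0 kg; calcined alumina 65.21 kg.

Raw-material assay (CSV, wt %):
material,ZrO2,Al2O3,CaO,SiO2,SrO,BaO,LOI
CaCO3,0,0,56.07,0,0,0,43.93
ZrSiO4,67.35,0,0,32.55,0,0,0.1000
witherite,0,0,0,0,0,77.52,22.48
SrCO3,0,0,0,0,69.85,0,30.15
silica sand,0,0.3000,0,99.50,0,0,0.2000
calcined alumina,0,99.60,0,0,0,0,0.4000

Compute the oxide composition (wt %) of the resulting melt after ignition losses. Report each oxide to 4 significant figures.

Glass mass = 314.5 kg (batch 369.2 − LOI 54.76).
Composition: ZrO2 7.995%, Al2O3 20.75%, CaO 10.63%, SiO2 36.14%, SrO 12.88%, BaO 11.61%

Values along the way are shown rounded to 4 significant digits in the printout — each numeric step carries exact precision in all steps — exactly one rounding lands on every reported result — derived quantities (LOI, the yield, net glass mass, the six compositions, the totals) are computed from the weighed amounts per 314.5 kg of glass at exact precision, precisely as stated by the problem or the answer.
Per-oxide mass from batch:
  ZrO2: 37.33·0.6735 = 25.14 kg
  Al2O3: 102.0·0.003000 + 65.21·0.9960 = 65.26 kg
  CaO: 59.61·0.5607 = 33.42 kg
  SiO2: 37.33·0.3255 + 102.0·0.9950 = 113.6 kg
  SrO: 58.00·0.6985 = 40.51 kg
  BaO: 47.08·0.7752 = 36.50 kg
LOI: 59.61·0.4393 + 37.33·0.001000 + 47.08·0.2248 + 58.00·0.3015 + 102.0·0.002000 + 65.21·0.004000 = 54.76 kg
Glass mass = batch − LOI = 369.2 − 54.76 = 314.5 kg (= Σ oxide masses)
each oxide over glass, ×100, is wt %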